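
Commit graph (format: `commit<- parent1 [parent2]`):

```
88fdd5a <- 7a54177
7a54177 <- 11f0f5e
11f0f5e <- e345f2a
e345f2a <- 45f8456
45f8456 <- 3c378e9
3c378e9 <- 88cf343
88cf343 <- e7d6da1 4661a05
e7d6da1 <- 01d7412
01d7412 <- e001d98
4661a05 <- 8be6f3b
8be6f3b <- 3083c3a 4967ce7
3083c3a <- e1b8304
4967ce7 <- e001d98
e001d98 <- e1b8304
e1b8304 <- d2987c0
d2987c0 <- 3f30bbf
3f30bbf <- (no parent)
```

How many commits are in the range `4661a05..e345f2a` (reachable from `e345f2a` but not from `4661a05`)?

Reachable from e345f2a: {01d7412, 3083c3a, 3c378e9, 3f30bbf, 45f8456, 4661a05, 4967ce7, 88cf343, 8be6f3b, d2987c0, e001d98, e1b8304, e345f2a, e7d6da1}.
Reachable from 4661a05: {3083c3a, 3f30bbf, 4661a05, 4967ce7, 8be6f3b, d2987c0, e001d98, e1b8304}.
In e345f2a's history but not 4661a05's: {01d7412, 3c378e9, 45f8456, 88cf343, e345f2a, e7d6da1} — 6 commits.

6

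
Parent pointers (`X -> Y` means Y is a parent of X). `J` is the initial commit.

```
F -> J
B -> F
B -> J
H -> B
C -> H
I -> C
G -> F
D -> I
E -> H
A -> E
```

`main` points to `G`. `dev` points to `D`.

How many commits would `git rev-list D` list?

7

Walking parent pointers from D: reachable set = {B, C, D, F, H, I, J}.
That is 7 commits.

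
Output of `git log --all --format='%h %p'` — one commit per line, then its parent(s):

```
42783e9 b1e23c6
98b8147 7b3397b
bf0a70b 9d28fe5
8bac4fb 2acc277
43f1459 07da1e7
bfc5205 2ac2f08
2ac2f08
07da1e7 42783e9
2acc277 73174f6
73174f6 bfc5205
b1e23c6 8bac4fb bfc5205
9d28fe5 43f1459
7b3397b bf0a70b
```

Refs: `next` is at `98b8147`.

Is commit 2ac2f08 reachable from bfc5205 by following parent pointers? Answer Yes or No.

Yes

Ancestors of bfc5205 (commits reachable by following parents): {2ac2f08, bfc5205}.
2ac2f08 is in that set, so it is an ancestor of bfc5205.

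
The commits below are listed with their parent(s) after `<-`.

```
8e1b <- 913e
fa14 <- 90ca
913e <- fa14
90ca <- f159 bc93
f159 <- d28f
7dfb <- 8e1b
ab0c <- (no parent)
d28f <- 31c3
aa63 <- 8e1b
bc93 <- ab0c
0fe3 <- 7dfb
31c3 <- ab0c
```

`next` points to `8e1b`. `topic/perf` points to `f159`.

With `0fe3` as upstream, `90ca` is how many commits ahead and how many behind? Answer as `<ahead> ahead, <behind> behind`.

Reachable from 90ca: {31c3, 90ca, ab0c, bc93, d28f, f159}.
Reachable from 0fe3: {0fe3, 31c3, 7dfb, 8e1b, 90ca, 913e, ab0c, bc93, d28f, f159, fa14}.
Only in 90ca's history (ahead): {} — 0.
Only in 0fe3's history (behind): {0fe3, 7dfb, 8e1b, 913e, fa14} — 5.

0 ahead, 5 behind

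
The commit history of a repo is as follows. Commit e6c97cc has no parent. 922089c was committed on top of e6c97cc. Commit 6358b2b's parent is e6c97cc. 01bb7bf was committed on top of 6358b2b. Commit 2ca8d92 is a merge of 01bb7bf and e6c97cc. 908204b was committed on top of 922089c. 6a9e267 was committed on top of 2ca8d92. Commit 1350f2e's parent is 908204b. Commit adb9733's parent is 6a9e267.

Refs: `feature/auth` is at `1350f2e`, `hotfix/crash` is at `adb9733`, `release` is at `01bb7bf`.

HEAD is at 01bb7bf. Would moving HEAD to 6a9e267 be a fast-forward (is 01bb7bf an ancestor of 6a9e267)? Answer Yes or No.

A fast-forward from 01bb7bf to 6a9e267 is possible iff 01bb7bf is an ancestor of 6a9e267.
Ancestors of 6a9e267: {01bb7bf, 2ca8d92, 6358b2b, 6a9e267, e6c97cc}.
01bb7bf is among them, so fast-forward is possible.

Yes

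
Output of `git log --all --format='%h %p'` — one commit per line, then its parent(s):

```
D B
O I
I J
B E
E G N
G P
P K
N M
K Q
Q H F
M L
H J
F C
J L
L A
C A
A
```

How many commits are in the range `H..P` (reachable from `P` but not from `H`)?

Reachable from P: {A, C, F, H, J, K, L, P, Q}.
Reachable from H: {A, H, J, L}.
In P's history but not H's: {C, F, K, P, Q} — 5 commits.

5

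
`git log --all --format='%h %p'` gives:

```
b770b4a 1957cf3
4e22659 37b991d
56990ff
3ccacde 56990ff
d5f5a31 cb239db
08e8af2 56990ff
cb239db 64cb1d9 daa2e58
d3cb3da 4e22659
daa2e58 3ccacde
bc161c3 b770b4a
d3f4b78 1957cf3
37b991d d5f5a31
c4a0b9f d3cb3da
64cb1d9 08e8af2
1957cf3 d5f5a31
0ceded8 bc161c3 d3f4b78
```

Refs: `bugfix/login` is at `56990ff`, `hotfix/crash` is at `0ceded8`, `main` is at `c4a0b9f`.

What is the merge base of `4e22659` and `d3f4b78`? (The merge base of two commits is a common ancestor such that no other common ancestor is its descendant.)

d5f5a31

Ancestors of 4e22659: {08e8af2, 37b991d, 3ccacde, 4e22659, 56990ff, 64cb1d9, cb239db, d5f5a31, daa2e58}.
Ancestors of d3f4b78: {08e8af2, 1957cf3, 3ccacde, 56990ff, 64cb1d9, cb239db, d3f4b78, d5f5a31, daa2e58}.
Common ancestors: {08e8af2, 3ccacde, 56990ff, 64cb1d9, cb239db, d5f5a31, daa2e58}.
Among these, d5f5a31 is not an ancestor of any other common ancestor — it is the merge base.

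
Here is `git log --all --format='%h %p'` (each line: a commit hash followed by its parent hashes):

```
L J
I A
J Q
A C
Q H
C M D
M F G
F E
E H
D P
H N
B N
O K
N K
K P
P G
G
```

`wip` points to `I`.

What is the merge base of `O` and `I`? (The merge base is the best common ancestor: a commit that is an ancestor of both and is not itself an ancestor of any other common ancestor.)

K

Ancestors of O: {G, K, O, P}.
Ancestors of I: {A, C, D, E, F, G, H, I, K, M, N, P}.
Common ancestors: {G, K, P}.
Among these, K is not an ancestor of any other common ancestor — it is the merge base.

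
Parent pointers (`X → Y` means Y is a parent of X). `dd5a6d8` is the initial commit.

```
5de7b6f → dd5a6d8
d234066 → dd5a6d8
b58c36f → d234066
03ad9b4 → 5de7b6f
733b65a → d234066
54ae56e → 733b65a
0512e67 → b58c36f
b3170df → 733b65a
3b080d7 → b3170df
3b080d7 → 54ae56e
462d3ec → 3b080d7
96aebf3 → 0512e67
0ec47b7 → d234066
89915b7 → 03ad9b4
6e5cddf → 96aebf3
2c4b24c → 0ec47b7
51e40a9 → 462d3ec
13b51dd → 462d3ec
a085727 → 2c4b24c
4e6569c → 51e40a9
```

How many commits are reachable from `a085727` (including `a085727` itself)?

Walking parent pointers from a085727: reachable set = {0ec47b7, 2c4b24c, a085727, d234066, dd5a6d8}.
That is 5 commits.

5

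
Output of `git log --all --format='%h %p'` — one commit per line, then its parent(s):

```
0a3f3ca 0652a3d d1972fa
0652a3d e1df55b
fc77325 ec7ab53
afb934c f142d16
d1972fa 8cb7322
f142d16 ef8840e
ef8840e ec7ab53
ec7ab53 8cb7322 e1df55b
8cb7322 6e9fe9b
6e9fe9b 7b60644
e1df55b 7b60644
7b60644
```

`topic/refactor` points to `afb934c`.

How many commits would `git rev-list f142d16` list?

7

Walking parent pointers from f142d16: reachable set = {6e9fe9b, 7b60644, 8cb7322, e1df55b, ec7ab53, ef8840e, f142d16}.
That is 7 commits.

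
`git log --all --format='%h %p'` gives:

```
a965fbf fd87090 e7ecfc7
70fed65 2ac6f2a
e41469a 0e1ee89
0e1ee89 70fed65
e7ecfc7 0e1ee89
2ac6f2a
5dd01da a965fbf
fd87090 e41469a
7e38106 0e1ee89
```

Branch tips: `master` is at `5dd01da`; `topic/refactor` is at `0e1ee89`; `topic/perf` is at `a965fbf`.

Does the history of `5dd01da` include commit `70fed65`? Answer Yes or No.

Ancestors of 5dd01da (commits reachable by following parents): {0e1ee89, 2ac6f2a, 5dd01da, 70fed65, a965fbf, e41469a, e7ecfc7, fd87090}.
70fed65 is in that set, so it is an ancestor of 5dd01da.

Yes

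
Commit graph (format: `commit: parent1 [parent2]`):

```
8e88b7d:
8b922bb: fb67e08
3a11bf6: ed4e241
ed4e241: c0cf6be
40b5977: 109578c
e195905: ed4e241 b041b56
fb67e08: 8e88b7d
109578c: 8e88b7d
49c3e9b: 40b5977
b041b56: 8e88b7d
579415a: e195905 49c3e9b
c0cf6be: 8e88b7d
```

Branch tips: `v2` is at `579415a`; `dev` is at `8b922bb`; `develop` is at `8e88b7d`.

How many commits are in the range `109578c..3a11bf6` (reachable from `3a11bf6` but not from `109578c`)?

Reachable from 3a11bf6: {3a11bf6, 8e88b7d, c0cf6be, ed4e241}.
Reachable from 109578c: {109578c, 8e88b7d}.
In 3a11bf6's history but not 109578c's: {3a11bf6, c0cf6be, ed4e241} — 3 commits.

3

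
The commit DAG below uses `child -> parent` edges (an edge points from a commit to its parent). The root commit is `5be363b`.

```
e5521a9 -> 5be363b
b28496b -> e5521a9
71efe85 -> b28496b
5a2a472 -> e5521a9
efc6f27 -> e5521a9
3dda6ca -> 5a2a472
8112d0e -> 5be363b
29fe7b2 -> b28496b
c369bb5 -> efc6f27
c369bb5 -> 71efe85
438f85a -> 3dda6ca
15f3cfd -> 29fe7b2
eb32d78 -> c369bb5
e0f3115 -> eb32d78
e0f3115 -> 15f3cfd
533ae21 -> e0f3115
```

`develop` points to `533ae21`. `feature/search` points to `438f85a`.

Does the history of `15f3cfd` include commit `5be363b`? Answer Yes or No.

Ancestors of 15f3cfd (commits reachable by following parents): {15f3cfd, 29fe7b2, 5be363b, b28496b, e5521a9}.
5be363b is in that set, so it is an ancestor of 15f3cfd.

Yes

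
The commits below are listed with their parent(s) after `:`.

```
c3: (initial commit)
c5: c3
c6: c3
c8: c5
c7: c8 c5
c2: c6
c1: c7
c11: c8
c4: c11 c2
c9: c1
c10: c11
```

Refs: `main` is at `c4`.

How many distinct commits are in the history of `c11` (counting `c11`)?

Walking parent pointers from c11: reachable set = {c11, c3, c5, c8}.
That is 4 commits.

4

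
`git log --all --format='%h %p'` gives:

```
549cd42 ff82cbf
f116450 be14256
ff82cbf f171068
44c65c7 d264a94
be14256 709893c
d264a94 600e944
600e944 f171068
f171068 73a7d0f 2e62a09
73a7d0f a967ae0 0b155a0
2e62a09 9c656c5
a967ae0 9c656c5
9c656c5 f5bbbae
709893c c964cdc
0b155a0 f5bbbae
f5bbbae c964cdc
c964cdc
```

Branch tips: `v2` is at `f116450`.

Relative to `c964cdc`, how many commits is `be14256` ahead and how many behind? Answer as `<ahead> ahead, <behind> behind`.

2 ahead, 0 behind

Reachable from be14256: {709893c, be14256, c964cdc}.
Reachable from c964cdc: {c964cdc}.
Only in be14256's history (ahead): {709893c, be14256} — 2.
Only in c964cdc's history (behind): {} — 0.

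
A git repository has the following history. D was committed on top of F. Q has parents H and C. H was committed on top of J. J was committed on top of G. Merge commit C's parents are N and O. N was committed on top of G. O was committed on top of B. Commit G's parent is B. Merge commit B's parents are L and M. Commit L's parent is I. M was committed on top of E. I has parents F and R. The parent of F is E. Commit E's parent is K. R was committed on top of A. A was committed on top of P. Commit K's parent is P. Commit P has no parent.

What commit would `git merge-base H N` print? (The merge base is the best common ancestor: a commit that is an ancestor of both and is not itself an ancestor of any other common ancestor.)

G

Ancestors of H: {A, B, E, F, G, H, I, J, K, L, M, P, R}.
Ancestors of N: {A, B, E, F, G, I, K, L, M, N, P, R}.
Common ancestors: {A, B, E, F, G, I, K, L, M, P, R}.
Among these, G is not an ancestor of any other common ancestor — it is the merge base.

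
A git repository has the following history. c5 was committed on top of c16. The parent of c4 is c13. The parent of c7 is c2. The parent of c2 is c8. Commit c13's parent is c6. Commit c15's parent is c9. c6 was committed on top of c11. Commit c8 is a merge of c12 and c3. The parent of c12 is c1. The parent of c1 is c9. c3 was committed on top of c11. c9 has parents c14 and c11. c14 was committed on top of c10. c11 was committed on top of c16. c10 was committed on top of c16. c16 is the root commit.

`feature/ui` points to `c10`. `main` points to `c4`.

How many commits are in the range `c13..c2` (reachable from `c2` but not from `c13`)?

8

Reachable from c2: {c1, c10, c11, c12, c14, c16, c2, c3, c8, c9}.
Reachable from c13: {c11, c13, c16, c6}.
In c2's history but not c13's: {c1, c10, c12, c14, c2, c3, c8, c9} — 8 commits.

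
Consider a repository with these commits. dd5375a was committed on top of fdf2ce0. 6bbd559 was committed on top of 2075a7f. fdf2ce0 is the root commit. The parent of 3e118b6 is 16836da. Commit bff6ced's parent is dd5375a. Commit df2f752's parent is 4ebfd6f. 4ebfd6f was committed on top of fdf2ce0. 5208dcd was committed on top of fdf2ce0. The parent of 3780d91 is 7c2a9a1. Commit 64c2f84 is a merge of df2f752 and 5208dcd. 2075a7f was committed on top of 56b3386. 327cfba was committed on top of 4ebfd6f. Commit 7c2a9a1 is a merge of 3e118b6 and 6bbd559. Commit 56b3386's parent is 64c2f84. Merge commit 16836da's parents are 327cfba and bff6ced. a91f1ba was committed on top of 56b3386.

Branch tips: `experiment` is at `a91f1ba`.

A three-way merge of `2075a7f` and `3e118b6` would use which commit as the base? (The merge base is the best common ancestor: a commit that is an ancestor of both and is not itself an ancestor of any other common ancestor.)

4ebfd6f

Ancestors of 2075a7f: {2075a7f, 4ebfd6f, 5208dcd, 56b3386, 64c2f84, df2f752, fdf2ce0}.
Ancestors of 3e118b6: {16836da, 327cfba, 3e118b6, 4ebfd6f, bff6ced, dd5375a, fdf2ce0}.
Common ancestors: {4ebfd6f, fdf2ce0}.
Among these, 4ebfd6f is not an ancestor of any other common ancestor — it is the merge base.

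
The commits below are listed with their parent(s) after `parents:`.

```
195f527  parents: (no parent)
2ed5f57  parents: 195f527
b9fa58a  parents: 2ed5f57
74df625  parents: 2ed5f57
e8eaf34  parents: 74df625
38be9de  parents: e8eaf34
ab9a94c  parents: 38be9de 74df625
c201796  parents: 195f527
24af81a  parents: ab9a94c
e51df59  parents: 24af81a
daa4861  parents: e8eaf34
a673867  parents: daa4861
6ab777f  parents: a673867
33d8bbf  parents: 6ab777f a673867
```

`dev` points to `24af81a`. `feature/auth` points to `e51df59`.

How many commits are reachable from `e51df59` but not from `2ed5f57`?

6

Reachable from e51df59: {195f527, 24af81a, 2ed5f57, 38be9de, 74df625, ab9a94c, e51df59, e8eaf34}.
Reachable from 2ed5f57: {195f527, 2ed5f57}.
In e51df59's history but not 2ed5f57's: {24af81a, 38be9de, 74df625, ab9a94c, e51df59, e8eaf34} — 6 commits.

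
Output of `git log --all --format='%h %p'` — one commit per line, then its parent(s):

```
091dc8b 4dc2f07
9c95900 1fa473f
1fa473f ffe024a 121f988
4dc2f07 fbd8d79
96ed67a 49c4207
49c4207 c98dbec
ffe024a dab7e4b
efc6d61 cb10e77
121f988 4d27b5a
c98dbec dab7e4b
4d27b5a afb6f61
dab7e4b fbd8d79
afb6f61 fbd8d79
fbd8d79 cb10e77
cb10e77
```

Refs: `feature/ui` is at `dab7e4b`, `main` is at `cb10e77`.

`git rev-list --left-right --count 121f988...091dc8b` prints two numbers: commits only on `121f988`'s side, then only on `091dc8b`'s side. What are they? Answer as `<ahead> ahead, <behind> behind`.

Reachable from 121f988: {121f988, 4d27b5a, afb6f61, cb10e77, fbd8d79}.
Reachable from 091dc8b: {091dc8b, 4dc2f07, cb10e77, fbd8d79}.
Only in 121f988's history (ahead): {121f988, 4d27b5a, afb6f61} — 3.
Only in 091dc8b's history (behind): {091dc8b, 4dc2f07} — 2.

3 ahead, 2 behind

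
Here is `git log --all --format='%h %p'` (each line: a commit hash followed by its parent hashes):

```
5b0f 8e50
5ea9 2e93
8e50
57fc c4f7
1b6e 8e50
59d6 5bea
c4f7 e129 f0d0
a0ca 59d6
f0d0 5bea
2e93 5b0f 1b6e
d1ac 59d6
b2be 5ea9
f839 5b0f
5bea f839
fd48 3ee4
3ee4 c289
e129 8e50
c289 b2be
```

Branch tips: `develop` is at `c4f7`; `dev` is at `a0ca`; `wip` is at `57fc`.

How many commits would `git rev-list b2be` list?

Walking parent pointers from b2be: reachable set = {1b6e, 2e93, 5b0f, 5ea9, 8e50, b2be}.
That is 6 commits.

6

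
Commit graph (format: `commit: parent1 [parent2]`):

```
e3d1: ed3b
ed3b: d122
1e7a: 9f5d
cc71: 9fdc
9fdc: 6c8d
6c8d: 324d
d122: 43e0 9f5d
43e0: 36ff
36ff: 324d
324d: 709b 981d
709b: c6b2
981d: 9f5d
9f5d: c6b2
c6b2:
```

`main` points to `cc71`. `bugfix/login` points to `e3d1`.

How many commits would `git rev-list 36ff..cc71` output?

3

Reachable from cc71: {324d, 6c8d, 709b, 981d, 9f5d, 9fdc, c6b2, cc71}.
Reachable from 36ff: {324d, 36ff, 709b, 981d, 9f5d, c6b2}.
In cc71's history but not 36ff's: {6c8d, 9fdc, cc71} — 3 commits.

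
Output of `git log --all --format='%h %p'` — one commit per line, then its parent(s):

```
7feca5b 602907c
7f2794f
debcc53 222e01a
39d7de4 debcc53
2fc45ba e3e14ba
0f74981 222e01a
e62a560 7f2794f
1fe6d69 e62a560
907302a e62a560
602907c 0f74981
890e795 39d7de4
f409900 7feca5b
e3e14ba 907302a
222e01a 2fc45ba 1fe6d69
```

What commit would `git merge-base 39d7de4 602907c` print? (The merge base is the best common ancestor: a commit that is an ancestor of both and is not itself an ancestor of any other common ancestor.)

222e01a

Ancestors of 39d7de4: {1fe6d69, 222e01a, 2fc45ba, 39d7de4, 7f2794f, 907302a, debcc53, e3e14ba, e62a560}.
Ancestors of 602907c: {0f74981, 1fe6d69, 222e01a, 2fc45ba, 602907c, 7f2794f, 907302a, e3e14ba, e62a560}.
Common ancestors: {1fe6d69, 222e01a, 2fc45ba, 7f2794f, 907302a, e3e14ba, e62a560}.
Among these, 222e01a is not an ancestor of any other common ancestor — it is the merge base.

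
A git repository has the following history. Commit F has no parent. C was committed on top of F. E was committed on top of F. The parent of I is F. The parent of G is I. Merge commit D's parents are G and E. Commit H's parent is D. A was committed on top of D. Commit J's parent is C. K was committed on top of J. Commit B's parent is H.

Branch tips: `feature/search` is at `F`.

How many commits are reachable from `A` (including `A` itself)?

6

Walking parent pointers from A: reachable set = {A, D, E, F, G, I}.
That is 6 commits.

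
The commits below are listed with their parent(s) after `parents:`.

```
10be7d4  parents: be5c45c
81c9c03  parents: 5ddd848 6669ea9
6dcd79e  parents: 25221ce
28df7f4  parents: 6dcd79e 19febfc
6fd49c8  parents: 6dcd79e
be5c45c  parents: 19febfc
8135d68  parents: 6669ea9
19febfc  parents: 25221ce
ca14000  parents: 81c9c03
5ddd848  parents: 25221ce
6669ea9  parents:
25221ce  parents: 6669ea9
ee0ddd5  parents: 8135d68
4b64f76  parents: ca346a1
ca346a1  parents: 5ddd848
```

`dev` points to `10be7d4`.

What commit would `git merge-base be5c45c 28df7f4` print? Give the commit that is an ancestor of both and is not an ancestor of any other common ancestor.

19febfc

Ancestors of be5c45c: {19febfc, 25221ce, 6669ea9, be5c45c}.
Ancestors of 28df7f4: {19febfc, 25221ce, 28df7f4, 6669ea9, 6dcd79e}.
Common ancestors: {19febfc, 25221ce, 6669ea9}.
Among these, 19febfc is not an ancestor of any other common ancestor — it is the merge base.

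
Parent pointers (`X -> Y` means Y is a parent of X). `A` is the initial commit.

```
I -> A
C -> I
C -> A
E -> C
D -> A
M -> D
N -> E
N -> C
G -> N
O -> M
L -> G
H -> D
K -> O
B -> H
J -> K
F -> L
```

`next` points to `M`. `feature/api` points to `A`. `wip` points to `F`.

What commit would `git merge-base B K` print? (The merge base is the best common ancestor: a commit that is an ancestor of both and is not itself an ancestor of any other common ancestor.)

Ancestors of B: {A, B, D, H}.
Ancestors of K: {A, D, K, M, O}.
Common ancestors: {A, D}.
Among these, D is not an ancestor of any other common ancestor — it is the merge base.

D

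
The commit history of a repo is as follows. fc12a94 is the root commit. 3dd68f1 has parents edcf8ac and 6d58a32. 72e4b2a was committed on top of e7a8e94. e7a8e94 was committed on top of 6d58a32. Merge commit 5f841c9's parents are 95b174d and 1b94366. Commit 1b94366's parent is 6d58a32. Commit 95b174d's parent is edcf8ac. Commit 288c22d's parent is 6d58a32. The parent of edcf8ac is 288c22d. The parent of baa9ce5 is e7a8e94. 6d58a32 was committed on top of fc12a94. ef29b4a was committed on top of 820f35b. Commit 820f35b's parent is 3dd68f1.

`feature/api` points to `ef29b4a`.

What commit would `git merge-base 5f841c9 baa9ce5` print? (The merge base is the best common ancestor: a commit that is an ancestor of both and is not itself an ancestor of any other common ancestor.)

Ancestors of 5f841c9: {1b94366, 288c22d, 5f841c9, 6d58a32, 95b174d, edcf8ac, fc12a94}.
Ancestors of baa9ce5: {6d58a32, baa9ce5, e7a8e94, fc12a94}.
Common ancestors: {6d58a32, fc12a94}.
Among these, 6d58a32 is not an ancestor of any other common ancestor — it is the merge base.

6d58a32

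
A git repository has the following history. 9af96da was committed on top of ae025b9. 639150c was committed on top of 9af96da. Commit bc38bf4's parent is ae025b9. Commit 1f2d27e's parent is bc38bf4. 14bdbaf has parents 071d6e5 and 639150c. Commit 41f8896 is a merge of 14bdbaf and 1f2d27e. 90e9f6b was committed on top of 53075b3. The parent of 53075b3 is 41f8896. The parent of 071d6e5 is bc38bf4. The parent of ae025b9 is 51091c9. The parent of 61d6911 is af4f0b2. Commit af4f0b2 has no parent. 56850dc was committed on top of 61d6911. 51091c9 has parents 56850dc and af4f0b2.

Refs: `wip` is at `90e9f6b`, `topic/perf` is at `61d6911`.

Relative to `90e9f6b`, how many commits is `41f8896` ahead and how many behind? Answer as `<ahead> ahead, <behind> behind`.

Reachable from 41f8896: {071d6e5, 14bdbaf, 1f2d27e, 41f8896, 51091c9, 56850dc, 61d6911, 639150c, 9af96da, ae025b9, af4f0b2, bc38bf4}.
Reachable from 90e9f6b: {071d6e5, 14bdbaf, 1f2d27e, 41f8896, 51091c9, 53075b3, 56850dc, 61d6911, 639150c, 90e9f6b, 9af96da, ae025b9, af4f0b2, bc38bf4}.
Only in 41f8896's history (ahead): {} — 0.
Only in 90e9f6b's history (behind): {53075b3, 90e9f6b} — 2.

0 ahead, 2 behind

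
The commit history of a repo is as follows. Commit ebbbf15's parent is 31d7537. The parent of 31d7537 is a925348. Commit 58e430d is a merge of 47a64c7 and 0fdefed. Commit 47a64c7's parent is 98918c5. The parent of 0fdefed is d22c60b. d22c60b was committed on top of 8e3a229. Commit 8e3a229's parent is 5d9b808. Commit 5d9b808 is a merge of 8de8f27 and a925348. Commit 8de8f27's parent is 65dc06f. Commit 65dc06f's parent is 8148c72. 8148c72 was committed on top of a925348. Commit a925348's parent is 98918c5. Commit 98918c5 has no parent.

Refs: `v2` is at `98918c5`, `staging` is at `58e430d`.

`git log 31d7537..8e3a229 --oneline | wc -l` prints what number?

Reachable from 8e3a229: {5d9b808, 65dc06f, 8148c72, 8de8f27, 8e3a229, 98918c5, a925348}.
Reachable from 31d7537: {31d7537, 98918c5, a925348}.
In 8e3a229's history but not 31d7537's: {5d9b808, 65dc06f, 8148c72, 8de8f27, 8e3a229} — 5 commits.

5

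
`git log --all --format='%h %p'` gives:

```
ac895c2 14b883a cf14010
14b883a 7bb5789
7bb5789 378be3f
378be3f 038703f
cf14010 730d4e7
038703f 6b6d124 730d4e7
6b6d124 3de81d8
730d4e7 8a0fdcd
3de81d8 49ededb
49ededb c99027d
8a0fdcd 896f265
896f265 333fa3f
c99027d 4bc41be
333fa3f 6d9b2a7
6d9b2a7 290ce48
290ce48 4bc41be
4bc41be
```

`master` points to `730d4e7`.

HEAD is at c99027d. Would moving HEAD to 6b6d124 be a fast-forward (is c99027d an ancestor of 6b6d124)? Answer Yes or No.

Yes

A fast-forward from c99027d to 6b6d124 is possible iff c99027d is an ancestor of 6b6d124.
Ancestors of 6b6d124: {3de81d8, 49ededb, 4bc41be, 6b6d124, c99027d}.
c99027d is among them, so fast-forward is possible.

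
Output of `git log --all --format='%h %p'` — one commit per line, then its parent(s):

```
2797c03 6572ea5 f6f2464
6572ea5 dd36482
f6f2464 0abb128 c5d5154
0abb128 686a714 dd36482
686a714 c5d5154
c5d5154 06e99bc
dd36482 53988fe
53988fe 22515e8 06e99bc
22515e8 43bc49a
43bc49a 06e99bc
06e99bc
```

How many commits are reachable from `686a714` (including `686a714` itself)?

3

Walking parent pointers from 686a714: reachable set = {06e99bc, 686a714, c5d5154}.
That is 3 commits.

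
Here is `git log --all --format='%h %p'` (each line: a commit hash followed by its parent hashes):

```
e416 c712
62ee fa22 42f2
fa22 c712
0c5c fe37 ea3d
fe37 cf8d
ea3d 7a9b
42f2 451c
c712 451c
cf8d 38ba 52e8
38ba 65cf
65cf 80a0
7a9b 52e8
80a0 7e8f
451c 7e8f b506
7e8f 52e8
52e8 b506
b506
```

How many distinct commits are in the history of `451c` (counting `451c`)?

4

Walking parent pointers from 451c: reachable set = {451c, 52e8, 7e8f, b506}.
That is 4 commits.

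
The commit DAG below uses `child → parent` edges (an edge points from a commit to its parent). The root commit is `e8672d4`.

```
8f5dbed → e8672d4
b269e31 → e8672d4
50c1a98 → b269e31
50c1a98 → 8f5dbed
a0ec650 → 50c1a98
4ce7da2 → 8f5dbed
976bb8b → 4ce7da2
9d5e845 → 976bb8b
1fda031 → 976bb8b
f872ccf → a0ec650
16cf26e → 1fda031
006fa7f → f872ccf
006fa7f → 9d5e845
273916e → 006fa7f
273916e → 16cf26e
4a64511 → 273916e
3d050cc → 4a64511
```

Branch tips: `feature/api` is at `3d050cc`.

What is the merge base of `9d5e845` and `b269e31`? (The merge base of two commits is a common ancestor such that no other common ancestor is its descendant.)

e8672d4

Ancestors of 9d5e845: {4ce7da2, 8f5dbed, 976bb8b, 9d5e845, e8672d4}.
Ancestors of b269e31: {b269e31, e8672d4}.
Common ancestors: {e8672d4}.
The only common ancestor is e8672d4, so it is the merge base.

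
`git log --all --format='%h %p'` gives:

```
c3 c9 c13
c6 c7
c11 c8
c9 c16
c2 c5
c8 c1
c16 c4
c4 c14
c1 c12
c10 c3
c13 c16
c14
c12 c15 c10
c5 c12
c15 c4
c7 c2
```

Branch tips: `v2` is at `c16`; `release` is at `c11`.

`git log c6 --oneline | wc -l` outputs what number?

Walking parent pointers from c6: reachable set = {c10, c12, c13, c14, c15, c16, c2, c3, c4, c5, c6, c7, c9}.
That is 13 commits.

13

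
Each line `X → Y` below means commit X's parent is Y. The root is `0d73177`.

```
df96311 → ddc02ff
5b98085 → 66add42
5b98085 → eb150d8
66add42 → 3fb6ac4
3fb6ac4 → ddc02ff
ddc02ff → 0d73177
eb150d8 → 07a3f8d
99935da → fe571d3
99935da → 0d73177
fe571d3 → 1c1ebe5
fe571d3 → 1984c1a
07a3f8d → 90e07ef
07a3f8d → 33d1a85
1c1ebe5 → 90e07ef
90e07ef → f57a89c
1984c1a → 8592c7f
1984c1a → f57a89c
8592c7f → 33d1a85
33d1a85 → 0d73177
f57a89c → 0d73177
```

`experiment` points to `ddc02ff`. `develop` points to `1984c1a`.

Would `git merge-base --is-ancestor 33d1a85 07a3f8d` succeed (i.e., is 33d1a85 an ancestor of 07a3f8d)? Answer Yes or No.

Ancestors of 07a3f8d (commits reachable by following parents): {07a3f8d, 0d73177, 33d1a85, 90e07ef, f57a89c}.
33d1a85 is in that set, so it is an ancestor of 07a3f8d.

Yes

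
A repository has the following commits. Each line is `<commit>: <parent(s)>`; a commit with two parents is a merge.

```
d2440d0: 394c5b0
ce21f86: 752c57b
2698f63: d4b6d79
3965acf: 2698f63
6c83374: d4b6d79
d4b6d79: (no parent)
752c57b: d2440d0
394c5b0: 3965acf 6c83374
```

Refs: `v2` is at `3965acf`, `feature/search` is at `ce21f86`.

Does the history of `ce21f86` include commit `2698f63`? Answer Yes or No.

Yes

Ancestors of ce21f86 (commits reachable by following parents): {2698f63, 394c5b0, 3965acf, 6c83374, 752c57b, ce21f86, d2440d0, d4b6d79}.
2698f63 is in that set, so it is an ancestor of ce21f86.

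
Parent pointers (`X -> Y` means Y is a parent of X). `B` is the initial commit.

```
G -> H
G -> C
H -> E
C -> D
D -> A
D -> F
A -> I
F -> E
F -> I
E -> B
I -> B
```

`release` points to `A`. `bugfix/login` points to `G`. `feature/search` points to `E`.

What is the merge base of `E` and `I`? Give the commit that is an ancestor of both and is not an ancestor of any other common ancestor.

B

Ancestors of E: {B, E}.
Ancestors of I: {B, I}.
Common ancestors: {B}.
The only common ancestor is B, so it is the merge base.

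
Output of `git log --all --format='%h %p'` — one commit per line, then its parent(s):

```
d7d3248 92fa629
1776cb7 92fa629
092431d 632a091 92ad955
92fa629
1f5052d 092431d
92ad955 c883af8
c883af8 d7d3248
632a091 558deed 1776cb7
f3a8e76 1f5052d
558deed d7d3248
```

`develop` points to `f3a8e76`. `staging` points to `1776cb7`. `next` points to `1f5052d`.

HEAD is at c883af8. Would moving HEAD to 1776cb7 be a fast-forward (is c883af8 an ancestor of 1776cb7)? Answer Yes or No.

No

A fast-forward from c883af8 to 1776cb7 is possible iff c883af8 is an ancestor of 1776cb7.
Ancestors of 1776cb7: {1776cb7, 92fa629}.
c883af8 is not among them, so fast-forward is not possible.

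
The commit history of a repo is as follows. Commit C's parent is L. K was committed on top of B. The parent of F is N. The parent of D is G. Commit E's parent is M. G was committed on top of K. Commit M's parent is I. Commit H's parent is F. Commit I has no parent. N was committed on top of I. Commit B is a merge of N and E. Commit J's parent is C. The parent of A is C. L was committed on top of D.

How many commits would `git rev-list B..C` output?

5

Reachable from C: {B, C, D, E, G, I, K, L, M, N}.
Reachable from B: {B, E, I, M, N}.
In C's history but not B's: {C, D, G, K, L} — 5 commits.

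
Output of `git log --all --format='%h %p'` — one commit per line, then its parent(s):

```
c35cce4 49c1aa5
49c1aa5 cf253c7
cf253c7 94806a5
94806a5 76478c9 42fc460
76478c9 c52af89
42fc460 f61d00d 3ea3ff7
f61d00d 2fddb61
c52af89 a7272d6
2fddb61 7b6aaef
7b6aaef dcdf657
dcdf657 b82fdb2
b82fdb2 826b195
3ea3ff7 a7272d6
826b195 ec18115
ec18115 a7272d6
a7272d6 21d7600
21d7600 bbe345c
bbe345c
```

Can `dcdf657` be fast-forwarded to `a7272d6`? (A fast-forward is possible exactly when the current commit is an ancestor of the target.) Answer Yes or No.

No

A fast-forward from dcdf657 to a7272d6 is possible iff dcdf657 is an ancestor of a7272d6.
Ancestors of a7272d6: {21d7600, a7272d6, bbe345c}.
dcdf657 is not among them, so fast-forward is not possible.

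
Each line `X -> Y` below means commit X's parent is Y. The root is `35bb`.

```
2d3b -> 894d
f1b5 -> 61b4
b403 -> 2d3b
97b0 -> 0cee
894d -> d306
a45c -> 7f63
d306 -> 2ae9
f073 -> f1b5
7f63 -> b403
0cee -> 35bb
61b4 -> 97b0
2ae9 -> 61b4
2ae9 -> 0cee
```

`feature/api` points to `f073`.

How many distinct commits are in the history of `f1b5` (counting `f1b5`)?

Walking parent pointers from f1b5: reachable set = {0cee, 35bb, 61b4, 97b0, f1b5}.
That is 5 commits.

5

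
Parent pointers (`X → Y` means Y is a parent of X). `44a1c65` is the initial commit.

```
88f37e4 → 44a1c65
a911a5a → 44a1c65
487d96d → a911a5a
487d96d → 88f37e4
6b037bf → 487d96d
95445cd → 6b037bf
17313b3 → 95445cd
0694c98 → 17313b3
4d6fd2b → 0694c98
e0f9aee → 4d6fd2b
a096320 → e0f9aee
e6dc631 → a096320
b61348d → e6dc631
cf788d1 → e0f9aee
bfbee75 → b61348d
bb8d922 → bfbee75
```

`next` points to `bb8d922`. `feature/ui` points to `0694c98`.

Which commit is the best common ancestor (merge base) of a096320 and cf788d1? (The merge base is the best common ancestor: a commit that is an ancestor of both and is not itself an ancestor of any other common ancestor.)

Ancestors of a096320: {0694c98, 17313b3, 44a1c65, 487d96d, 4d6fd2b, 6b037bf, 88f37e4, 95445cd, a096320, a911a5a, e0f9aee}.
Ancestors of cf788d1: {0694c98, 17313b3, 44a1c65, 487d96d, 4d6fd2b, 6b037bf, 88f37e4, 95445cd, a911a5a, cf788d1, e0f9aee}.
Common ancestors: {0694c98, 17313b3, 44a1c65, 487d96d, 4d6fd2b, 6b037bf, 88f37e4, 95445cd, a911a5a, e0f9aee}.
Among these, e0f9aee is not an ancestor of any other common ancestor — it is the merge base.

e0f9aee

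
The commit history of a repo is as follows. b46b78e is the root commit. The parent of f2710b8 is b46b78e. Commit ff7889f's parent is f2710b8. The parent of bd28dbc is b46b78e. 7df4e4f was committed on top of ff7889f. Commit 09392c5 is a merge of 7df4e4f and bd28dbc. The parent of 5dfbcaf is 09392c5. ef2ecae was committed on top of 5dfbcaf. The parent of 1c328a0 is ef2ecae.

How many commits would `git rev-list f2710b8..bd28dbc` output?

Reachable from bd28dbc: {b46b78e, bd28dbc}.
Reachable from f2710b8: {b46b78e, f2710b8}.
In bd28dbc's history but not f2710b8's: {bd28dbc} — 1 commit.

1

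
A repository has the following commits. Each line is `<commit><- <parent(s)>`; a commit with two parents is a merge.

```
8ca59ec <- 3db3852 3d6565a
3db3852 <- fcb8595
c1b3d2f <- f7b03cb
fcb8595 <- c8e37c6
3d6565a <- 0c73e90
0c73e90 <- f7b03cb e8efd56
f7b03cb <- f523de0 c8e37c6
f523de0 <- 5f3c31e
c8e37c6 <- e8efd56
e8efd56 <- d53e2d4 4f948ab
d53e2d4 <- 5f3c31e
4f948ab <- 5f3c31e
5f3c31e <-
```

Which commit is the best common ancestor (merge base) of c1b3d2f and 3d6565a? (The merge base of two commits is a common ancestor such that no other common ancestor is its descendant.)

Ancestors of c1b3d2f: {4f948ab, 5f3c31e, c1b3d2f, c8e37c6, d53e2d4, e8efd56, f523de0, f7b03cb}.
Ancestors of 3d6565a: {0c73e90, 3d6565a, 4f948ab, 5f3c31e, c8e37c6, d53e2d4, e8efd56, f523de0, f7b03cb}.
Common ancestors: {4f948ab, 5f3c31e, c8e37c6, d53e2d4, e8efd56, f523de0, f7b03cb}.
Among these, f7b03cb is not an ancestor of any other common ancestor — it is the merge base.

f7b03cb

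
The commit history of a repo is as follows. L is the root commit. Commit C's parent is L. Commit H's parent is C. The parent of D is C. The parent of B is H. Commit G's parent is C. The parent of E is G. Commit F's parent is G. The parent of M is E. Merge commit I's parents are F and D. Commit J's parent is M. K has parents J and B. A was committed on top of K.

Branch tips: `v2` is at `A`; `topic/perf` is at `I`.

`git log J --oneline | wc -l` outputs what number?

Walking parent pointers from J: reachable set = {C, E, G, J, L, M}.
That is 6 commits.

6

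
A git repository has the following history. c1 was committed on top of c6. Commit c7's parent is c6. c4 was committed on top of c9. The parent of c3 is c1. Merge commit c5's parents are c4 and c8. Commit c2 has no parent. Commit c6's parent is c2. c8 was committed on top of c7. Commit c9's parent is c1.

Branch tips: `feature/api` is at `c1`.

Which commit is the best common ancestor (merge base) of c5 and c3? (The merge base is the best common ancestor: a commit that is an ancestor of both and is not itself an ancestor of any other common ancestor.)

c1

Ancestors of c5: {c1, c2, c4, c5, c6, c7, c8, c9}.
Ancestors of c3: {c1, c2, c3, c6}.
Common ancestors: {c1, c2, c6}.
Among these, c1 is not an ancestor of any other common ancestor — it is the merge base.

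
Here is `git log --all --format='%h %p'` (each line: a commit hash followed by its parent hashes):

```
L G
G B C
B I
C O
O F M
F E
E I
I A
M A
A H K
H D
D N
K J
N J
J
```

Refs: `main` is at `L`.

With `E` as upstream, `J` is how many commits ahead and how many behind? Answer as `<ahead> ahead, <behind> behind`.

0 ahead, 7 behind

Reachable from J: {J}.
Reachable from E: {A, D, E, H, I, J, K, N}.
Only in J's history (ahead): {} — 0.
Only in E's history (behind): {A, D, E, H, I, K, N} — 7.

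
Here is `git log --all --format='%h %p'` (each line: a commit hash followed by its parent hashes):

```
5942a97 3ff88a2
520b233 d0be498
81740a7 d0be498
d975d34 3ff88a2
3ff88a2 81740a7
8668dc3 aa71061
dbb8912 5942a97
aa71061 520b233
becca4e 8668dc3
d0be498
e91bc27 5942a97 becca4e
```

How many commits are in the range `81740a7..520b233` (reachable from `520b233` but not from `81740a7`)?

1

Reachable from 520b233: {520b233, d0be498}.
Reachable from 81740a7: {81740a7, d0be498}.
In 520b233's history but not 81740a7's: {520b233} — 1 commit.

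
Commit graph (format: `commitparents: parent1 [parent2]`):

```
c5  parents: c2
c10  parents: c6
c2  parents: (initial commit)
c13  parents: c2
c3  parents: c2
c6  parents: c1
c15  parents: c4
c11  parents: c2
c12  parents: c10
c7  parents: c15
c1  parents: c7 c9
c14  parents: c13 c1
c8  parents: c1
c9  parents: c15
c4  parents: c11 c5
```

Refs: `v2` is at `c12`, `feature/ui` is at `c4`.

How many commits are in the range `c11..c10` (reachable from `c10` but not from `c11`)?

8

Reachable from c10: {c1, c10, c11, c15, c2, c4, c5, c6, c7, c9}.
Reachable from c11: {c11, c2}.
In c10's history but not c11's: {c1, c10, c15, c4, c5, c6, c7, c9} — 8 commits.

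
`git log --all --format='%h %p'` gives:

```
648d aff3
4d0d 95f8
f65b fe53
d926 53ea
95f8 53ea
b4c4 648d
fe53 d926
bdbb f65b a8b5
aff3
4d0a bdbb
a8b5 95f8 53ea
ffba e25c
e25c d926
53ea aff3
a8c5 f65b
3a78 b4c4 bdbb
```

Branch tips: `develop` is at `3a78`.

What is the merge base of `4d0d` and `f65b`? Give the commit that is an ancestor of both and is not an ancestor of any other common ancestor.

53ea

Ancestors of 4d0d: {4d0d, 53ea, 95f8, aff3}.
Ancestors of f65b: {53ea, aff3, d926, f65b, fe53}.
Common ancestors: {53ea, aff3}.
Among these, 53ea is not an ancestor of any other common ancestor — it is the merge base.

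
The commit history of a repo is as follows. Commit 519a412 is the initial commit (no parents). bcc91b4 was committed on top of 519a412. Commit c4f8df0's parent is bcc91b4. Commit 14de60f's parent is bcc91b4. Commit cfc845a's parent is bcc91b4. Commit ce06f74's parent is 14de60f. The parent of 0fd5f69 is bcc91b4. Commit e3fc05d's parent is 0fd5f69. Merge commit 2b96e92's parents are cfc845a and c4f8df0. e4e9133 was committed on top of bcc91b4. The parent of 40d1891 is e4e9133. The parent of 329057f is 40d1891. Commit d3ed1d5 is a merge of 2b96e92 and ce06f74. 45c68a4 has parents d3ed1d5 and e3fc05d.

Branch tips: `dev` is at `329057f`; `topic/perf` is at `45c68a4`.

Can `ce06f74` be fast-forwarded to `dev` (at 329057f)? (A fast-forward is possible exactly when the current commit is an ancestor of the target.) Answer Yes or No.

A fast-forward from ce06f74 to 329057f is possible iff ce06f74 is an ancestor of 329057f.
Ancestors of 329057f: {329057f, 40d1891, 519a412, bcc91b4, e4e9133}.
ce06f74 is not among them, so fast-forward is not possible.

No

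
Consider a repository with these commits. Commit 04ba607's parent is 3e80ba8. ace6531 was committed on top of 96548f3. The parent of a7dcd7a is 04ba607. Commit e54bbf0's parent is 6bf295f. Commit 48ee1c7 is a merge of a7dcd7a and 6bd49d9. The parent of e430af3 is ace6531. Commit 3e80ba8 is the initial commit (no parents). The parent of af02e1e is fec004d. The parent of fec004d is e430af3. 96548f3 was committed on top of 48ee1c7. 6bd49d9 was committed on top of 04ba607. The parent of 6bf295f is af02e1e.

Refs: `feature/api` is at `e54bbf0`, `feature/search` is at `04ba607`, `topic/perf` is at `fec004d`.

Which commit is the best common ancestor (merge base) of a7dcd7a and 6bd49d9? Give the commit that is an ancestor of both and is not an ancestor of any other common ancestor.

04ba607

Ancestors of a7dcd7a: {04ba607, 3e80ba8, a7dcd7a}.
Ancestors of 6bd49d9: {04ba607, 3e80ba8, 6bd49d9}.
Common ancestors: {04ba607, 3e80ba8}.
Among these, 04ba607 is not an ancestor of any other common ancestor — it is the merge base.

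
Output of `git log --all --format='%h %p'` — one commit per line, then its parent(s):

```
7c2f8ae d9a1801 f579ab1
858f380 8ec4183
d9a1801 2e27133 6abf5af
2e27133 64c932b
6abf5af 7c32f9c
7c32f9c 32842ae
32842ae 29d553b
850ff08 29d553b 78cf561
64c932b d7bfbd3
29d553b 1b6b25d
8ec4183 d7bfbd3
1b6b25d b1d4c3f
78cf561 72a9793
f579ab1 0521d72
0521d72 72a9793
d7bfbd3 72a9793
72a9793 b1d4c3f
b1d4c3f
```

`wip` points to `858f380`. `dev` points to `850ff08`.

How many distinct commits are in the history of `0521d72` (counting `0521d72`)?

Walking parent pointers from 0521d72: reachable set = {0521d72, 72a9793, b1d4c3f}.
That is 3 commits.

3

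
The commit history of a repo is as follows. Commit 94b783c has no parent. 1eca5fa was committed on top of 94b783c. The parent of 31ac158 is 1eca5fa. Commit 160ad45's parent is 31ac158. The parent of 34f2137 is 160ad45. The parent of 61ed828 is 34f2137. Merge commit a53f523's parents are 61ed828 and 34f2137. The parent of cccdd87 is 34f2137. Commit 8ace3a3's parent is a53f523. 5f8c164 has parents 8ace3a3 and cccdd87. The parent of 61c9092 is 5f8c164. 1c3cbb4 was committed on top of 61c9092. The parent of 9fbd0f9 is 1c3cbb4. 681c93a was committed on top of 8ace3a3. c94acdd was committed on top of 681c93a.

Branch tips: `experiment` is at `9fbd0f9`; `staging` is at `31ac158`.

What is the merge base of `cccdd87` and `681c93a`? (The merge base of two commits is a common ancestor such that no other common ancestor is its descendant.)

34f2137

Ancestors of cccdd87: {160ad45, 1eca5fa, 31ac158, 34f2137, 94b783c, cccdd87}.
Ancestors of 681c93a: {160ad45, 1eca5fa, 31ac158, 34f2137, 61ed828, 681c93a, 8ace3a3, 94b783c, a53f523}.
Common ancestors: {160ad45, 1eca5fa, 31ac158, 34f2137, 94b783c}.
Among these, 34f2137 is not an ancestor of any other common ancestor — it is the merge base.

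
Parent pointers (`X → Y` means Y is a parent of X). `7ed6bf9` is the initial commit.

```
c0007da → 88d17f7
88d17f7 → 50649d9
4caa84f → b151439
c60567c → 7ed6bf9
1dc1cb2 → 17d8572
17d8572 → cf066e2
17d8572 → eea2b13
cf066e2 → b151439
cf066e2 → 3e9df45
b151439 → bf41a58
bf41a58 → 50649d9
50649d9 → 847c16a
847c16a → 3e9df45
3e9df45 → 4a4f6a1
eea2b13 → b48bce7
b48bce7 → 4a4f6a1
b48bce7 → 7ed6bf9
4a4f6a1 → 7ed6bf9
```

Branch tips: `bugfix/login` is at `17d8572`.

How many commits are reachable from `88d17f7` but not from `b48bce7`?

Reachable from 88d17f7: {3e9df45, 4a4f6a1, 50649d9, 7ed6bf9, 847c16a, 88d17f7}.
Reachable from b48bce7: {4a4f6a1, 7ed6bf9, b48bce7}.
In 88d17f7's history but not b48bce7's: {3e9df45, 50649d9, 847c16a, 88d17f7} — 4 commits.

4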